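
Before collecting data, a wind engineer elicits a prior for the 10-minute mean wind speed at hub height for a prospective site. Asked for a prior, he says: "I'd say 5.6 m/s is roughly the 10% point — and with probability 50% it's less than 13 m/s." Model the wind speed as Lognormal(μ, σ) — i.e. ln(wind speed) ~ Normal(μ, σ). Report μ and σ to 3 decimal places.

If T ~ Lognormal(μ,σ) then ln T ~ Normal(μ,σ), so the p-quantile of ln T is μ + z_p·σ.
ln(5.6) = 1.723 and ln(13) = 2.565; z_{0.1} = -1.282, z_{0.5} = 0.
σ = (2.565 − 1.723)/(0 − (-1.282)) = 0.657.
μ = 1.723 − (-1.282)·0.657 = 2.565.

μ ≈ 2.565, σ ≈ 0.657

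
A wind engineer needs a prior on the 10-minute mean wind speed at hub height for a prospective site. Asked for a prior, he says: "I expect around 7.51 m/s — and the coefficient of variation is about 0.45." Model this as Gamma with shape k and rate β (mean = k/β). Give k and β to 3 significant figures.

For Gamma(k, rate β): mean = k/β, variance = k/β², so CV = 1/√k.
CV = 0.45, hence k = 1/CV² = 4.94.
Then β = k/mean = 4.94/7.51 = 0.658.

k ≈ 4.94, β ≈ 0.658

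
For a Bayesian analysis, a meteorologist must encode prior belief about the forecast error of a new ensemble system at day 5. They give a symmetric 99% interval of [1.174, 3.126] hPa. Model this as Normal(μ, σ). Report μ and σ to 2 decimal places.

μ = 2.15, σ = 0.38

A symmetric 99% interval runs μ ± z·σ with z = 2.576.
Half-width = 0.976, so σ = 0.976/2.576 = 0.38.
μ is the interval midpoint, 2.15.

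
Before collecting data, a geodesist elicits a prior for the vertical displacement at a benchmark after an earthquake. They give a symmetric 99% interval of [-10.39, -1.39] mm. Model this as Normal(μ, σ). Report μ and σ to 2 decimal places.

A symmetric 99% interval runs μ ± z·σ with z = 2.576.
Half-width = 4.5, so σ = 4.5/2.576 = 1.75.
μ is the interval midpoint, -5.89.

μ = -5.89, σ = 1.75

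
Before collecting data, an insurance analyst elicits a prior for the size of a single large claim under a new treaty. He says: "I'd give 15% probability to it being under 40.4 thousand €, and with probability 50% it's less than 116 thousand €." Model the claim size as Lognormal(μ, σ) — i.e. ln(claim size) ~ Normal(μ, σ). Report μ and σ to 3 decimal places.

μ ≈ 4.754, σ ≈ 1.018

If T ~ Lognormal(μ,σ) then ln T ~ Normal(μ,σ), so the p-quantile of ln T is μ + z_p·σ.
ln(40.4) = 3.699 and ln(116) = 4.754; z_{0.15} = -1.036, z_{0.5} = 0.
σ = (4.754 − 3.699)/(0 − (-1.036)) = 1.018.
μ = 3.699 − (-1.036)·1.018 = 4.754.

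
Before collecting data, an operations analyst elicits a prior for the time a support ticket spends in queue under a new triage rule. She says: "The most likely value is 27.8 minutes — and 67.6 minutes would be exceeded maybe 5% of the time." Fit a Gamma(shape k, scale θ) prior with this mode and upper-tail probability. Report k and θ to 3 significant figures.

k ≈ 4.45, θ ≈ 8.06

Gamma(k,θ) with k>1 has mode (k−1)θ, so θ = 27.8/(k−1).
Need P(X < 67.6) = 0.95 with θ tied to k this way. Start at k = 2, θ = 27.8: P(X<67.6) ≈ 0.698.
Too low — raise k to concentrate. Iterating converges to k ≈ 4.45.
Then θ = 27.8/(4.45−1) ≈ 8.06.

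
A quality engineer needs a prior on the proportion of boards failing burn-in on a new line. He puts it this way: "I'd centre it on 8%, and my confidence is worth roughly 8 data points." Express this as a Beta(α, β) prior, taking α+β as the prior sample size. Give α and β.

α = 0.64, β = 7.36

Under the effective-sample-size interpretation, Beta(α, β) has prior mean α/(α+β) and prior sample size α+β.
So α+β = 8 and α/(α+β) = 0.08, giving α = 0.08·8 = 0.64 and β = 8 − 0.64 = 7.36.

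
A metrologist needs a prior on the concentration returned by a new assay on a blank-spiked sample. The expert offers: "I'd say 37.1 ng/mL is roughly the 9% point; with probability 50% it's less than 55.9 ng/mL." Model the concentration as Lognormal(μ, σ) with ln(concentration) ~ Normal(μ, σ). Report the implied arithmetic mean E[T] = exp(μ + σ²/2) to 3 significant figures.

If T ~ Lognormal(μ,σ) then ln T ~ Normal(μ,σ), so the p-quantile of ln T is μ + z_p·σ.
ln(37.1) = 3.614 and ln(55.9) = 4.024; z_{0.09} = -1.341, z_{0.5} = 0.
σ = (4.024 − 3.614)/(0 − (-1.341)) = 0.306.
μ = 3.614 − (-1.341)·0.306 = 4.024.
E[T] = exp(μ + σ²/2) = exp(4.024 + 0.0467) = 58.6 ng/mL.

E[T] ≈ 58.6 ng/mL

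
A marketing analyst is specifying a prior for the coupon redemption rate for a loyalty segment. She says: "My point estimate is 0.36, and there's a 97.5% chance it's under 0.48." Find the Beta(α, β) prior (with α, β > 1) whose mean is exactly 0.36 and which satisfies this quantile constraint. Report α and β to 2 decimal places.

α ≈ 23.19, β ≈ 41.22

With mean 0.36 fixed, write α = 0.36s, β = 0.64s where s = α+β.
Need P(θ < 0.48) = 0.975 under Beta(0.36s, 0.64s). Normal approximation: (q−m)/√(m(1−m)/s) ≈ z_{0.975} = 1.96, so s ≈ 0.36·0.64·(1.96)²/(0.48−0.36)² = 61.5.
At s = 61.5: P(θ<0.48) ≈ 0.972. Adjusting to match 0.975 gives s ≈ 64.41.
So α = 0.36·64.41 ≈ 23.19, β = 0.64·64.41 ≈ 41.22.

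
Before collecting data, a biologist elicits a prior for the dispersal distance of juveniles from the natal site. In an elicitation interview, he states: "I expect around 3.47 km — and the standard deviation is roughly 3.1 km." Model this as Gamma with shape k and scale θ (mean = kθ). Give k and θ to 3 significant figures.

For Gamma(k, scale θ): mean = kθ, variance = kθ², so CV = 1/√k.
CV = SD/mean = 3.1/3.47 = 0.8934, hence k = 1/CV² = 1.25.
Then θ = mean/k = 3.47/1.25 = 2.77.

k ≈ 1.25, θ ≈ 2.77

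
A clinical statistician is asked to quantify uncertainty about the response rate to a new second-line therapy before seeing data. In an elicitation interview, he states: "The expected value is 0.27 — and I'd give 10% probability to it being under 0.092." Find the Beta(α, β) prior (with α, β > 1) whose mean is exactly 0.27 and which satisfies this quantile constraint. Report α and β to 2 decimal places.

With mean 0.27 fixed, write α = 0.27s, β = 0.73s where s = α+β.
Need P(θ < 0.092) = 0.1 under Beta(0.27s, 0.73s). Normal approximation: (q−m)/√(m(1−m)/s) ≈ z_{0.1} = -1.28, so s ≈ 0.27·0.73·(-1.28)²/(0.092−0.27)² = 10.2.
At s = 10.2: P(θ<0.092) ≈ 0.068. Adjusting to match 0.1 gives s ≈ 8.01.
So α = 0.27·8.01 ≈ 2.16, β = 0.73·8.01 ≈ 5.85.

α ≈ 2.16, β ≈ 5.85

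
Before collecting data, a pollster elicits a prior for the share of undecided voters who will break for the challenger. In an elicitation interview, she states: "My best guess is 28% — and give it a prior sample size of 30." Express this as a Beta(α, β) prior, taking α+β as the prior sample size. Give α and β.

α = 8.4, β = 21.6

Under the effective-sample-size interpretation, Beta(α, β) has prior mean α/(α+β) and prior sample size α+β.
So α+β = 30 and α/(α+β) = 0.28, giving α = 0.28·30 = 8.4 and β = 30 − 8.4 = 21.6.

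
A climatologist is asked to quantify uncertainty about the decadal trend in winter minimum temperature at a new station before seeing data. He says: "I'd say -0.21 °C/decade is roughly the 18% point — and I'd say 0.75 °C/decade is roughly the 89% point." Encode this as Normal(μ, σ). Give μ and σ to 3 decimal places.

μ = 0.200, σ = 0.448

The p-quantile of Normal(μ,σ) is μ + z_p·σ, with z_{0.18} = -0.9154 and z_{0.89} = 1.227.
Eliminate σ: μ = (z₂·x₁ − z₁·x₂)/(z₂ − z₁) = (1.227·-0.21 − (-0.9154)·0.75)/2.142 = 0.200.
Then σ = (x₂ − x₁)/(z₂ − z₁) = (0.75 − -0.21)/2.142 = 0.448.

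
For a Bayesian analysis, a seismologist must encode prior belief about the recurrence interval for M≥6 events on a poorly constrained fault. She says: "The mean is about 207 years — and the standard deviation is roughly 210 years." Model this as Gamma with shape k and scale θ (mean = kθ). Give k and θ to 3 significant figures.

k ≈ 0.972, θ ≈ 213

For Gamma(k, scale θ): mean = kθ, variance = kθ², so CV = 1/√k.
CV = SD/mean = 210/207 = 1.014, hence k = 1/CV² = 0.972.
Then θ = mean/k = 207/0.972 = 213.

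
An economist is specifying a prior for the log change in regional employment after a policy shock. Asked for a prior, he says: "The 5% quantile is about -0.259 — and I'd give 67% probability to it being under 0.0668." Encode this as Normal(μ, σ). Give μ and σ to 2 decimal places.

μ = -0.00, σ = 0.16

For Normal(μ,σ), the p-quantile is μ + z_p·σ. Here z_{0.05} = -1.645, z_{0.67} = 0.4399.
So -0.259 = μ − 1.645σ and 0.0668 = μ + 0.4399σ.
Subtracting: σ = (0.0668 − -0.259)/(0.4399 − (-1.645)) = 0.16.
Then μ = -0.259 − (-1.645)·0.16 = -0.00.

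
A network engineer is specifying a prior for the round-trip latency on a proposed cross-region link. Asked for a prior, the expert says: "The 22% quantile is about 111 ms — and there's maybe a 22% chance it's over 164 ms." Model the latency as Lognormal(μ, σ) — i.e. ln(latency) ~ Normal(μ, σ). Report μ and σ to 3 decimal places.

If T ~ Lognormal(μ,σ) then ln T ~ Normal(μ,σ), so the p-quantile of ln T is μ + z_p·σ.
ln(111) = 4.71 and ln(164) = 5.1; z_{0.22} = -0.7722, z_{0.78} = 0.7722.
σ = (5.1 − 4.71)/(0.7722 − (-0.7722)) = 0.253.
μ = 4.71 − (-0.7722)·0.253 = 4.905.

μ ≈ 4.905, σ ≈ 0.253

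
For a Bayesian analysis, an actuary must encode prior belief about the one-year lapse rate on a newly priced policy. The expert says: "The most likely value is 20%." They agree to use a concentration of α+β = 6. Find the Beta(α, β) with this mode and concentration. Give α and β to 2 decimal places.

α = 1.80, β = 4.20

For α,β > 1 the Beta mode is (α−1)/(α+β−2). With α+β = 6, the mode is (α−1)/4.
Set (α−1)/4 = 0.2 → α = 1 + 0.2·4 = 1.80.
β = 6 − α = 4.20.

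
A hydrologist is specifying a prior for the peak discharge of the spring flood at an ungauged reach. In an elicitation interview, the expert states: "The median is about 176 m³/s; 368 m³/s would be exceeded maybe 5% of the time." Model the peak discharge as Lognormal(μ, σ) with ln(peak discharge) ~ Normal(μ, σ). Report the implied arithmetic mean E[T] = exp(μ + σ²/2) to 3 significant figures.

If T ~ Lognormal(μ,σ) then ln T ~ Normal(μ,σ), so the p-quantile of ln T is μ + z_p·σ.
ln(176) = 5.17 and ln(368) = 5.908; z_{0.5} = 0, z_{0.95} = 1.645.
σ = (5.908 − 5.17)/(1.645 − (0)) = 0.448.
μ = 5.17 − (0)·0.448 = 5.170.
E[T] = exp(μ + σ²/2) = exp(5.170 + 0.1005) = 195 m³/s.

E[T] ≈ 195 m³/s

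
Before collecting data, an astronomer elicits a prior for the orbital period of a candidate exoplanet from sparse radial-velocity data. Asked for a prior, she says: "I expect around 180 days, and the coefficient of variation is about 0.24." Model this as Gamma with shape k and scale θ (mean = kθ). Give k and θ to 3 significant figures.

k ≈ 17.4, θ ≈ 10.4

For Gamma(k, scale θ): mean = kθ, variance = kθ², so CV = 1/√k.
CV = 0.24, hence k = 1/CV² = 17.4.
Then θ = mean/k = 180/17.4 = 10.4.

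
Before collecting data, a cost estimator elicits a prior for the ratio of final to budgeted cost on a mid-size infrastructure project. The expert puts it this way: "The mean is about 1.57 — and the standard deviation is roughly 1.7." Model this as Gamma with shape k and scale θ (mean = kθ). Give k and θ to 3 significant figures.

For Gamma(k, scale θ): mean = kθ, variance = kθ², so CV = 1/√k.
CV = SD/mean = 1.7/1.57 = 1.083, hence k = 1/CV² = 0.853.
Then θ = mean/k = 1.57/0.853 = 1.84.

k ≈ 0.853, θ ≈ 1.84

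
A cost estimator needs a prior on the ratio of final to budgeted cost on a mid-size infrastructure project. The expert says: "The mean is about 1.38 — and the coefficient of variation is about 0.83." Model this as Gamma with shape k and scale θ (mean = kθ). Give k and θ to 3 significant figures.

For Gamma(k, scale θ): mean = kθ, variance = kθ², so CV = 1/√k.
CV = 0.83, hence k = 1/CV² = 1.45.
Then θ = mean/k = 1.38/1.45 = 0.951.

k ≈ 1.45, θ ≈ 0.951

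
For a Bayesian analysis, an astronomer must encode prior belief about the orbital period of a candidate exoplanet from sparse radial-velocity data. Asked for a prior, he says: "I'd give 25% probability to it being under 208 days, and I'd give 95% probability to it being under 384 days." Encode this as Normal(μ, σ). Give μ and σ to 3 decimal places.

μ = 259.183, σ = 75.884

For Normal(μ,σ), the p-quantile is μ + z_p·σ. Here z_{0.25} = -0.6745, z_{0.95} = 1.645.
So 208 = μ − 0.6745σ and 384 = μ + 1.645σ.
Subtracting: σ = (384 − 208)/(1.645 − (-0.6745)) = 75.884.
Then μ = 208 − (-0.6745)·75.884 = 259.183.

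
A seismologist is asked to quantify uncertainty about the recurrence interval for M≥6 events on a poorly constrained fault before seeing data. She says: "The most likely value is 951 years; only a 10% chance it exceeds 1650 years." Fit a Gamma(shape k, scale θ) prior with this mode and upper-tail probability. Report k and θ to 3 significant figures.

Gamma(k,θ) with k>1 has mode (k−1)θ, so θ = 951/(k−1).
Need P(X < 1650) = 0.9 with θ tied to k this way. Start at k = 2, θ = 951: P(X<1650) ≈ 0.518.
Too low — raise k to concentrate. Iterating converges to k ≈ 7.25.
Then θ = 951/(7.25−1) ≈ 152.

k ≈ 7.25, θ ≈ 152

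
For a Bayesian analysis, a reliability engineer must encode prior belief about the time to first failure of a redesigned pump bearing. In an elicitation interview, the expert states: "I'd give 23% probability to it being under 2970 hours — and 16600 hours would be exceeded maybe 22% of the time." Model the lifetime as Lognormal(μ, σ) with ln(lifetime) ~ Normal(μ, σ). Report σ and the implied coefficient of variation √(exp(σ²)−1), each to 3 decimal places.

If T ~ Lognormal(μ,σ) then ln T ~ Normal(μ,σ), so the p-quantile of ln T is μ + z_p·σ.
ln(2970) = 7.996 and ln(16600) = 9.717; z_{0.23} = -0.7388, z_{0.78} = 0.7722.
σ = (9.717 − 7.996)/(0.7722 − (-0.7388)) = 1.139.
μ = 7.996 − (-0.7388)·1.139 = 8.838.
CV = √(exp(σ²)−1) = √(exp(1.2970)−1) = 1.630.

σ ≈ 1.139, CV ≈ 1.630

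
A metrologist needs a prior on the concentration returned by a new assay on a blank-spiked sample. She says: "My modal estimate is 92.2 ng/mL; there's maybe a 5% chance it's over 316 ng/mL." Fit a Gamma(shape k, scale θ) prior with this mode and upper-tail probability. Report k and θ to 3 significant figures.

k ≈ 2.71, θ ≈ 54

Gamma(k,θ) with k>1 has mode (k−1)θ, so θ = 92.2/(k−1).
Need P(X < 316) = 0.95 with θ tied to k this way. Start at k = 2, θ = 92.2: P(X<316) ≈ 0.856.
Too low — raise k to concentrate. Iterating converges to k ≈ 2.71.
Then θ = 92.2/(2.71−1) ≈ 54.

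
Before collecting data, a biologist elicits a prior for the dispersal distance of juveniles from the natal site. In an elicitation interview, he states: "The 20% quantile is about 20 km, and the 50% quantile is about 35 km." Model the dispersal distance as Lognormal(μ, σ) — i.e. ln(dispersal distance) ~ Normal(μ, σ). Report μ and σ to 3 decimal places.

If T ~ Lognormal(μ,σ) then ln T ~ Normal(μ,σ), so the p-quantile of ln T is μ + z_p·σ.
ln(20) = 2.996 and ln(35) = 3.555; z_{0.2} = -0.8416, z_{0.5} = 0.
σ = (3.555 − 2.996)/(0 − (-0.8416)) = 0.665.
μ = 2.996 − (-0.8416)·0.665 = 3.555.

μ ≈ 3.555, σ ≈ 0.665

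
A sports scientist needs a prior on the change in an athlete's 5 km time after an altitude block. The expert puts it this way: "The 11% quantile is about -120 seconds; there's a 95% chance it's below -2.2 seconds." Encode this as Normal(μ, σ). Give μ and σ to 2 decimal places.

The p-quantile of Normal(μ,σ) is μ + z_p·σ, with z_{0.11} = -1.227 and z_{0.95} = 1.645.
Eliminate σ: μ = (z₂·x₁ − z₁·x₂)/(z₂ − z₁) = (1.645·-120 − (-1.227)·-2.2)/2.871 = -69.68.
Then σ = (x₂ − x₁)/(z₂ − z₁) = (-2.2 − -120)/2.871 = 41.03.

μ = -69.68, σ = 41.03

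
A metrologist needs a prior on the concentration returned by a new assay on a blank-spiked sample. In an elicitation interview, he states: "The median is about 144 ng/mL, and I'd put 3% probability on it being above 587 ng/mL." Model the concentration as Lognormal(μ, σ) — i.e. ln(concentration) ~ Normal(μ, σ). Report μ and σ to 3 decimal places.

If T ~ Lognormal(μ,σ) then ln T ~ Normal(μ,σ), so the p-quantile of ln T is μ + z_p·σ.
ln(144) = 4.97 and ln(587) = 6.375; z_{0.5} = 0, z_{0.97} = 1.881.
σ = (6.375 − 4.97)/(1.881 − (0)) = 0.747.
μ = 4.97 − (0)·0.747 = 4.970.

μ ≈ 4.970, σ ≈ 0.747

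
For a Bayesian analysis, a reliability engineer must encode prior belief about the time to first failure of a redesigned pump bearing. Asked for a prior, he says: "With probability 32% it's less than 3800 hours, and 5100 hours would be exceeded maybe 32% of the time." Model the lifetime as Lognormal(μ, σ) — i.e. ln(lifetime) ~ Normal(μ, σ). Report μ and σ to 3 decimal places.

μ ≈ 8.390, σ ≈ 0.315

If T ~ Lognormal(μ,σ) then ln T ~ Normal(μ,σ), so the p-quantile of ln T is μ + z_p·σ.
ln(3800) = 8.243 and ln(5100) = 8.537; z_{0.32} = -0.4677, z_{0.68} = 0.4677.
σ = (8.537 − 8.243)/(0.4677 − (-0.4677)) = 0.315.
μ = 8.243 − (-0.4677)·0.315 = 8.390.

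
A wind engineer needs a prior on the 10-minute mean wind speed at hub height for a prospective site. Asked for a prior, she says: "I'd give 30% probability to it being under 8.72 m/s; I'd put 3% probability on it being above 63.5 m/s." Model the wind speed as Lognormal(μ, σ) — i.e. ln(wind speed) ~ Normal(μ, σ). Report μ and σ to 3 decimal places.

μ ≈ 2.598, σ ≈ 0.825

If T ~ Lognormal(μ,σ) then ln T ~ Normal(μ,σ), so the p-quantile of ln T is μ + z_p·σ.
ln(8.72) = 2.166 and ln(63.5) = 4.151; z_{0.3} = -0.5244, z_{0.97} = 1.881.
σ = (4.151 − 2.166)/(1.881 − (-0.5244)) = 0.825.
μ = 2.166 − (-0.5244)·0.825 = 2.598.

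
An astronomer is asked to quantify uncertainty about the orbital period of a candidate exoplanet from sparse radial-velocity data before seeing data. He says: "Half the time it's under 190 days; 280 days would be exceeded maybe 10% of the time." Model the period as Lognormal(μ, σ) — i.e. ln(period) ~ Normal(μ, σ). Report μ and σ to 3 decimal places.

μ ≈ 5.247, σ ≈ 0.303

If T ~ Lognormal(μ,σ) then ln T ~ Normal(μ,σ), so the p-quantile of ln T is μ + z_p·σ.
ln(190) = 5.247 and ln(280) = 5.635; z_{0.5} = 0, z_{0.9} = 1.282.
σ = (5.635 − 5.247)/(1.282 − (0)) = 0.303.
μ = 5.247 − (0)·0.303 = 5.247.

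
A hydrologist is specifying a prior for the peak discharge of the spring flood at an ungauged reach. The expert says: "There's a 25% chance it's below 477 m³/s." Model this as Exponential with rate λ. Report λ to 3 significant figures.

λ ≈ 0.000603

P(T < 477.0) = 1 − e^(−λ·477.0) = 0.25, so λ = −ln(1−0.25)/477.0 = −ln(0.75)/477.0 = 0.000603.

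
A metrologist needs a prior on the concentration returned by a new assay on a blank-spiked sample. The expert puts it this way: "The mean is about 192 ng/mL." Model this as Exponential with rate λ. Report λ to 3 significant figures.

Exponential mean = 1/λ, so λ = 1/192.0 = 0.00521.

λ ≈ 0.00521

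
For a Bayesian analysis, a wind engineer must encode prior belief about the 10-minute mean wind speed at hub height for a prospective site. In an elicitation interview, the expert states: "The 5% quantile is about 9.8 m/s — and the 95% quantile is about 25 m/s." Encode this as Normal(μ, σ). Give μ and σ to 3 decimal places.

μ = 17.400, σ = 4.620

For Normal(μ,σ), the p-quantile is μ + z_p·σ. Here z_{0.05} = -1.645, z_{0.95} = 1.645.
So 9.8 = μ − 1.645σ and 25 = μ + 1.645σ.
Subtracting: σ = (25 − 9.8)/(1.645 − (-1.645)) = 4.620.
Then μ = 9.8 − (-1.645)·4.620 = 17.400.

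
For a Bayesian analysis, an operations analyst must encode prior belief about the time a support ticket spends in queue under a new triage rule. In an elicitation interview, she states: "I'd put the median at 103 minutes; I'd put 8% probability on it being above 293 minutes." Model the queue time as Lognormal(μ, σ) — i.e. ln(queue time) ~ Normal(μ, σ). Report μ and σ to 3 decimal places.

If T ~ Lognormal(μ,σ) then ln T ~ Normal(μ,σ), so the p-quantile of ln T is μ + z_p·σ.
ln(103) = 4.635 and ln(293) = 5.68; z_{0.5} = 0, z_{0.92} = 1.405.
σ = (5.68 − 4.635)/(1.405 − (0)) = 0.744.
μ = 4.635 − (0)·0.744 = 4.635.

μ ≈ 4.635, σ ≈ 0.744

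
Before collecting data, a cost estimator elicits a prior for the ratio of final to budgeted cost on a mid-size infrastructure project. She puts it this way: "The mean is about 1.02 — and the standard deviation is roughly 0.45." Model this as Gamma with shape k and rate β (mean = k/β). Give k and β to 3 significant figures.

k ≈ 5.14, β ≈ 5.04

For Gamma(k, rate β): mean = k/β, variance = k/β², so CV = 1/√k.
CV = SD/mean = 0.45/1.02 = 0.4412, hence k = 1/CV² = 5.14.
Then β = k/mean = 5.14/1.02 = 5.04.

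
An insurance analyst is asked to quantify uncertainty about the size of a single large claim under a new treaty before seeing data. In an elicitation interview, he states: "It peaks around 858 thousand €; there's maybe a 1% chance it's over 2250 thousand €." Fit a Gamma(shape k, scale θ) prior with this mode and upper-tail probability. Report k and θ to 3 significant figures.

k ≈ 6, θ ≈ 172

Gamma(k,θ) with k>1 has mode (k−1)θ, so θ = 858/(k−1).
Need P(X < 2250) = 0.99 with θ tied to k this way. Start at k = 2, θ = 858: P(X<2250) ≈ 0.737.
Too low — raise k to concentrate. Iterating converges to k ≈ 6.
Then θ = 858/(6−1) ≈ 172.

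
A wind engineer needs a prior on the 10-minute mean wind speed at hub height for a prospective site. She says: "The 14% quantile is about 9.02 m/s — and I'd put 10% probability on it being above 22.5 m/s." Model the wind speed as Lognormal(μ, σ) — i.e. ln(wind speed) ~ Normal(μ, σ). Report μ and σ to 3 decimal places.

If T ~ Lognormal(μ,σ) then ln T ~ Normal(μ,σ), so the p-quantile of ln T is μ + z_p·σ.
ln(9.02) = 2.199 and ln(22.5) = 3.114; z_{0.14} = -1.08, z_{0.9} = 1.282.
σ = (3.114 − 2.199)/(1.282 − (-1.08)) = 0.387.
μ = 2.199 − (-1.08)·0.387 = 2.618.

μ ≈ 2.618, σ ≈ 0.387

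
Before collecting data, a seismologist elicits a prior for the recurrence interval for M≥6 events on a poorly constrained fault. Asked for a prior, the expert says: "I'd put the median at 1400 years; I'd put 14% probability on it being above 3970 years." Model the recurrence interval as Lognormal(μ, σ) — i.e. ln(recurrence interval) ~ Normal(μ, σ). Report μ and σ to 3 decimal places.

If T ~ Lognormal(μ,σ) then ln T ~ Normal(μ,σ), so the p-quantile of ln T is μ + z_p·σ.
ln(1400) = 7.244 and ln(3970) = 8.287; z_{0.5} = 0, z_{0.86} = 1.08.
σ = (8.287 − 7.244)/(1.08 − (0)) = 0.965.
μ = 7.244 − (0)·0.965 = 7.244.

μ ≈ 7.244, σ ≈ 0.965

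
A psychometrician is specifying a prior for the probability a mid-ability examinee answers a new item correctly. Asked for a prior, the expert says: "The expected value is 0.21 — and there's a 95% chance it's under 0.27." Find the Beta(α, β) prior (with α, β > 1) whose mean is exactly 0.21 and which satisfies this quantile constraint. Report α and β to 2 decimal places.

With mean 0.21 fixed, write α = 0.21s, β = 0.79s where s = α+β.
Need P(θ < 0.27) = 0.95 under Beta(0.21s, 0.79s). Normal approximation: (q−m)/√(m(1−m)/s) ≈ z_{0.95} = 1.64, so s ≈ 0.21·0.79·(1.64)²/(0.27−0.21)² = 124.7.
At s = 124.7: P(θ<0.27) ≈ 0.944. Adjusting to match 0.95 gives s ≈ 134.24.
So α = 0.21·134.24 ≈ 28.19, β = 0.79·134.24 ≈ 106.05.

α ≈ 28.19, β ≈ 106.05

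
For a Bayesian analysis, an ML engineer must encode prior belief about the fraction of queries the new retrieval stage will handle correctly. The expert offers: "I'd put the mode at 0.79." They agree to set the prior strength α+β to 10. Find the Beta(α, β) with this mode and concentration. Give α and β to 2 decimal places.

For α,β > 1 the Beta mode is (α−1)/(α+β−2). With α+β = 10, the mode is (α−1)/8.
Set (α−1)/8 = 0.79 → α = 1 + 0.79·8 = 7.32.
β = 10 − α = 2.68.

α = 7.32, β = 2.68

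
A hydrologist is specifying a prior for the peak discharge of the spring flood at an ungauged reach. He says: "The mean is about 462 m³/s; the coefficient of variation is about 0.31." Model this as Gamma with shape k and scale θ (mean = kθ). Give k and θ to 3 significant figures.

k ≈ 10.4, θ ≈ 44.4

For Gamma(k, scale θ): mean = kθ, variance = kθ², so CV = 1/√k.
CV = 0.31, hence k = 1/CV² = 10.4.
Then θ = mean/k = 462/10.4 = 44.4.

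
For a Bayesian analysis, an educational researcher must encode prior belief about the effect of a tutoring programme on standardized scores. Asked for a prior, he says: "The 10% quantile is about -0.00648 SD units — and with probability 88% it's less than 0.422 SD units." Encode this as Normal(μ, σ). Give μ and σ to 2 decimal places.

For Normal(μ,σ), the p-quantile is μ + z_p·σ. Here z_{0.1} = -1.282, z_{0.88} = 1.175.
So -0.00648 = μ − 1.282σ and 0.422 = μ + 1.175σ.
Subtracting: σ = (0.422 − -0.00648)/(1.175 − (-1.282)) = 0.17.
Then μ = -0.00648 − (-1.282)·0.17 = 0.22.

μ = 0.22, σ = 0.17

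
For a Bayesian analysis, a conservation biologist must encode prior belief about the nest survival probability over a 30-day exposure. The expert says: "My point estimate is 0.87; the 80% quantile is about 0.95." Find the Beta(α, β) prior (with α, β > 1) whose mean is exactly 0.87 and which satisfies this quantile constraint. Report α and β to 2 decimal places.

α ≈ 10.71, β ≈ 1.60

With mean 0.87 fixed, write α = 0.87s, β = 0.13s where s = α+β.
Need P(θ < 0.95) = 0.8 under Beta(0.87s, 0.13s). Normal approximation: (q−m)/√(m(1−m)/s) ≈ z_{0.8} = 0.842, so s ≈ 0.87·0.13·(0.842)²/(0.95−0.87)² = 12.5.
At s = 12.5: P(θ<0.95) ≈ 0.803. Adjusting to match 0.8 gives s ≈ 12.31.
So α = 0.87·12.31 ≈ 10.71, β = 0.13·12.31 ≈ 1.60.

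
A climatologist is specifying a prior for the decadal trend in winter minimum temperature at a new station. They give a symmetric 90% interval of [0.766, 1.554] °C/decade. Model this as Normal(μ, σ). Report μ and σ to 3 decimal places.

A symmetric 90% interval runs μ ± z·σ with z = 1.645.
Half-width = 0.394, so σ = 0.394/1.645 = 0.240.
μ is the interval midpoint, 1.160.

μ = 1.160, σ = 0.240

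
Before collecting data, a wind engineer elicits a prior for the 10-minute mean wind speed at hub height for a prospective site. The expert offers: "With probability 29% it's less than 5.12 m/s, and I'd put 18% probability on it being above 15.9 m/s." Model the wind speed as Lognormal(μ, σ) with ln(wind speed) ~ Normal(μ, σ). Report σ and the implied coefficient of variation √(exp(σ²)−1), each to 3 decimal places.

If T ~ Lognormal(μ,σ) then ln T ~ Normal(μ,σ), so the p-quantile of ln T is μ + z_p·σ.
ln(5.12) = 1.633 and ln(15.9) = 2.766; z_{0.29} = -0.5534, z_{0.82} = 0.9154.
σ = (2.766 − 1.633)/(0.9154 − (-0.5534)) = 0.772.
μ = 1.633 − (-0.5534)·0.772 = 2.060.
CV = √(exp(σ²)−1) = √(exp(0.5952)−1) = 0.902.

σ ≈ 0.772, CV ≈ 0.902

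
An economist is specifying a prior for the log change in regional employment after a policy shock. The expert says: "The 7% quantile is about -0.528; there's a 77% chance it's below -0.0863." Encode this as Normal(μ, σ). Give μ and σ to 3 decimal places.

μ = -0.234, σ = 0.199

For Normal(μ,σ), the p-quantile is μ + z_p·σ. Here z_{0.07} = -1.476, z_{0.77} = 0.7388.
So -0.528 = μ − 1.476σ and -0.0863 = μ + 0.7388σ.
Subtracting: σ = (-0.0863 − -0.528)/(0.7388 − (-1.476)) = 0.199.
Then μ = -0.528 − (-1.476)·0.199 = -0.234.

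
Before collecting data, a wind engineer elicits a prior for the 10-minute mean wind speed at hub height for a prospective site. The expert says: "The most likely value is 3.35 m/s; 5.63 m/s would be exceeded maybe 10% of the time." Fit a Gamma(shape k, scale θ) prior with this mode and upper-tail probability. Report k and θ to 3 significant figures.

Gamma(k,θ) with k>1 has mode (k−1)θ, so θ = 3.35/(k−1).
Need P(X < 5.63) = 0.9 with θ tied to k this way. Start at k = 2, θ = 3.35: P(X<5.63) ≈ 0.501.
Too low — raise k to concentrate. Iterating converges to k ≈ 8.01.
Then θ = 3.35/(8.01−1) ≈ 0.478.

k ≈ 8.01, θ ≈ 0.478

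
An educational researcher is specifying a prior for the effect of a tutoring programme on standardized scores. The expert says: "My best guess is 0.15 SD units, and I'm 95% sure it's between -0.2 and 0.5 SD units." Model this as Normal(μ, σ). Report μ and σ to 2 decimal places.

A symmetric 95% interval runs μ ± z·σ with z = 1.96.
Half-width = 0.35, so σ = 0.35/1.96 = 0.18.
μ is the stated best guess, 0.15.

μ = 0.15, σ = 0.18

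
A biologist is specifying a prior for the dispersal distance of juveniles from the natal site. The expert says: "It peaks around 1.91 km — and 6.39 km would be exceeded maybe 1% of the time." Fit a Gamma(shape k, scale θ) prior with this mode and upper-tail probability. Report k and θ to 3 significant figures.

Gamma(k,θ) with k>1 has mode (k−1)θ, so θ = 1.91/(k−1).
Need P(X < 6.39) = 0.99 with θ tied to k this way. Start at k = 2, θ = 1.91: P(X<6.39) ≈ 0.847.
Too low — raise k to concentrate. Iterating converges to k ≈ 4.
Then θ = 1.91/(4−1) ≈ 0.636.

k ≈ 4, θ ≈ 0.636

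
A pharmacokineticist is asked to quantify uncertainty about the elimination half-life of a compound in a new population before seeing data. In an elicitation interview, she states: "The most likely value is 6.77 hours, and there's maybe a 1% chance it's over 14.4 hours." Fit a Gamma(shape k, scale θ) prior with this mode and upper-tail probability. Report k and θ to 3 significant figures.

Gamma(k,θ) with k>1 has mode (k−1)θ, so θ = 6.77/(k−1).
Need P(X < 14.4) = 0.99 with θ tied to k this way. Start at k = 2, θ = 6.77: P(X<14.4) ≈ 0.627.
Too low — raise k to concentrate. Iterating converges to k ≈ 9.52.
Then θ = 6.77/(9.52−1) ≈ 0.795.

k ≈ 9.52, θ ≈ 0.795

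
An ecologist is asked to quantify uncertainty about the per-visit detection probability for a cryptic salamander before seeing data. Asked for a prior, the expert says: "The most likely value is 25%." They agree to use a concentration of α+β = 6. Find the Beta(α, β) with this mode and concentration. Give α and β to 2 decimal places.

For α,β > 1 the Beta mode is (α−1)/(α+β−2). With α+β = 6, the mode is (α−1)/4.
Set (α−1)/4 = 0.25 → α = 1 + 0.25·4 = 2.00.
β = 6 − α = 4.00.

α = 2.00, β = 4.00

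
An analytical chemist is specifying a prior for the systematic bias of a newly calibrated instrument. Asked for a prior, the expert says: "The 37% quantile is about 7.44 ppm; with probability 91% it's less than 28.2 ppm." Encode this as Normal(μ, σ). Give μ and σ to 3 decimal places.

μ = 11.559, σ = 12.412

The p-quantile of Normal(μ,σ) is μ + z_p·σ, with z_{0.37} = -0.3319 and z_{0.91} = 1.341.
Eliminate σ: μ = (z₂·x₁ − z₁·x₂)/(z₂ − z₁) = (1.341·7.44 − (-0.3319)·28.2)/1.673 = 11.559.
Then σ = (x₂ − x₁)/(z₂ − z₁) = (28.2 − 7.44)/1.673 = 12.412.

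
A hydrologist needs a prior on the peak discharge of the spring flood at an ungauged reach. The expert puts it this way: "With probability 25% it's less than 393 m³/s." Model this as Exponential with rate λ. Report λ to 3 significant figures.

λ ≈ 0.000732

P(T < 393.0) = 1 − e^(−λ·393.0) = 0.25, so λ = −ln(1−0.25)/393.0 = −ln(0.75)/393.0 = 0.000732.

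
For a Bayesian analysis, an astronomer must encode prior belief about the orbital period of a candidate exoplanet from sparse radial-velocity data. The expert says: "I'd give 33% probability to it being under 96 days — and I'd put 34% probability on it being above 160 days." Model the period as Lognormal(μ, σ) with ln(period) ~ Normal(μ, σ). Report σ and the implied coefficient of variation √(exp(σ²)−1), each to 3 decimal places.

If T ~ Lognormal(μ,σ) then ln T ~ Normal(μ,σ), so the p-quantile of ln T is μ + z_p·σ.
ln(96) = 4.564 and ln(160) = 5.075; z_{0.33} = -0.4399, z_{0.66} = 0.4125.
σ = (5.075 − 4.564)/(0.4125 − (-0.4399)) = 0.599.
μ = 4.564 − (-0.4399)·0.599 = 4.828.
CV = √(exp(σ²)−1) = √(exp(0.3592)−1) = 0.657.

σ ≈ 0.599, CV ≈ 0.657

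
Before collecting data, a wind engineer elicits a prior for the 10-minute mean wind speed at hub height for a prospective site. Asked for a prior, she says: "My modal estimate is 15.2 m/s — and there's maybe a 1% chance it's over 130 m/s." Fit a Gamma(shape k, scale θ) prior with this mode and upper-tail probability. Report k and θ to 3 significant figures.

Gamma(k,θ) with k>1 has mode (k−1)θ, so θ = 15.2/(k−1).
Need P(X < 130) = 0.99 with θ tied to k this way. Start at k = 2, θ = 15.2: P(X<130) ≈ 0.998.
Too high — lower k to spread out. Iterating converges to k ≈ 1.71.
Then θ = 15.2/(1.71−1) ≈ 21.3.

k ≈ 1.71, θ ≈ 21.3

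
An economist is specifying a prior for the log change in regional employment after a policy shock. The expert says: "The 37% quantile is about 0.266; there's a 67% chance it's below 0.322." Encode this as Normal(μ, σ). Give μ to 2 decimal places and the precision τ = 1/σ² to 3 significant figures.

μ = 0.29, τ = 190

The p-quantile of Normal(μ,σ) is μ + z_p·σ, with z_{0.37} = -0.3319 and z_{0.67} = 0.4399.
Eliminate σ: μ = (z₂·x₁ − z₁·x₂)/(z₂ − z₁) = (0.4399·0.266 − (-0.3319)·0.322)/0.7718 = 0.29.
Then σ = (x₂ − x₁)/(z₂ − z₁) = (0.322 − 0.266)/0.7718 = 0.07.
Precision τ = 1/σ² = 1/0.07256² = 190.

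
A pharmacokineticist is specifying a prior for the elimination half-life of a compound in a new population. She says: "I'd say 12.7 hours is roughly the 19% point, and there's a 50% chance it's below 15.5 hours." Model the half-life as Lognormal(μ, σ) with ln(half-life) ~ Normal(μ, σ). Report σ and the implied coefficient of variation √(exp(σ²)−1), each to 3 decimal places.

If T ~ Lognormal(μ,σ) then ln T ~ Normal(μ,σ), so the p-quantile of ln T is μ + z_p·σ.
ln(12.7) = 2.542 and ln(15.5) = 2.741; z_{0.19} = -0.8779, z_{0.5} = 0.
σ = (2.741 − 2.542)/(0 − (-0.8779)) = 0.227.
μ = 2.542 − (-0.8779)·0.227 = 2.741.
CV = √(exp(σ²)−1) = √(exp(0.0515)−1) = 0.230.

σ ≈ 0.227, CV ≈ 0.230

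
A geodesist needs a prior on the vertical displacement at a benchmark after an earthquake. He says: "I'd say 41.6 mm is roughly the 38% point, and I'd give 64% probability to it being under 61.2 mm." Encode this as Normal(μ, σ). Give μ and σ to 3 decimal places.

The p-quantile of Normal(μ,σ) is μ + z_p·σ, with z_{0.38} = -0.3055 and z_{0.64} = 0.3585.
Eliminate σ: μ = (z₂·x₁ − z₁·x₂)/(z₂ − z₁) = (0.3585·41.6 − (-0.3055)·61.2)/0.6639 = 50.618.
Then σ = (x₂ − x₁)/(z₂ − z₁) = (61.2 − 41.6)/0.6639 = 29.521.

μ = 50.618, σ = 29.521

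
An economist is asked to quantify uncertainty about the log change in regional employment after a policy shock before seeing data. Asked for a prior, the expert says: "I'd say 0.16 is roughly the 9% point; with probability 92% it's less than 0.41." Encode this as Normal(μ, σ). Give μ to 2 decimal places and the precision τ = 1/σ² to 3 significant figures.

For Normal(μ,σ), the p-quantile is μ + z_p·σ. Here z_{0.09} = -1.341, z_{0.92} = 1.405.
So 0.16 = μ − 1.341σ and 0.41 = μ + 1.405σ.
Subtracting: σ = (0.41 − 0.16)/(1.405 − (-1.341)) = 0.09.
Then μ = 0.16 − (-1.341)·0.09 = 0.28.
Precision τ = 1/σ² = 1/0.09105² = 121.

μ = 0.28, τ = 121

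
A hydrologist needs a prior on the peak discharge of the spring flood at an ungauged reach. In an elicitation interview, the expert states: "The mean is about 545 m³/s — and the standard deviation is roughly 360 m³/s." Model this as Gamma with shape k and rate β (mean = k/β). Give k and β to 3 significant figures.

For Gamma(k, rate β): mean = k/β, variance = k/β², so CV = 1/√k.
CV = SD/mean = 360/545 = 0.6606, hence k = 1/CV² = 2.29.
Then β = k/mean = 2.29/545 = 0.00421.

k ≈ 2.29, β ≈ 0.00421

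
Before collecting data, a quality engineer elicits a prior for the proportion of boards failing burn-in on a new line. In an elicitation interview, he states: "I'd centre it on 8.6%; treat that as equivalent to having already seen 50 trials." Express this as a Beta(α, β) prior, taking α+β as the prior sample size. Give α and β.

α = 4.3, β = 45.7

Under the effective-sample-size interpretation, Beta(α, β) has prior mean α/(α+β) and prior sample size α+β.
So α+β = 50 and α/(α+β) = 0.086, giving α = 0.086·50 = 4.3 and β = 50 − 4.3 = 45.7.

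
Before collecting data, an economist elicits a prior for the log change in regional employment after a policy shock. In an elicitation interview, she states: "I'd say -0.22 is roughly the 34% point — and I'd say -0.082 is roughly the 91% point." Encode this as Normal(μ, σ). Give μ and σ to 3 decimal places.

The p-quantile of Normal(μ,σ) is μ + z_p·σ, with z_{0.34} = -0.4125 and z_{0.91} = 1.341.
Eliminate σ: μ = (z₂·x₁ − z₁·x₂)/(z₂ − z₁) = (1.341·-0.22 − (-0.4125)·-0.082)/1.753 = -0.188.
Then σ = (x₂ − x₁)/(z₂ − z₁) = (-0.082 − -0.22)/1.753 = 0.079.

μ = -0.188, σ = 0.079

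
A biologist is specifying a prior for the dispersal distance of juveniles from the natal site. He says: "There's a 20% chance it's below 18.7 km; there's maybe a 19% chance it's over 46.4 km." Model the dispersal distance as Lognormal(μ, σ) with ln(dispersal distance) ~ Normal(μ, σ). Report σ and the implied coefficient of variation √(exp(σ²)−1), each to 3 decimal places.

σ ≈ 0.529, CV ≈ 0.568

If T ~ Lognormal(μ,σ) then ln T ~ Normal(μ,σ), so the p-quantile of ln T is μ + z_p·σ.
ln(18.7) = 2.929 and ln(46.4) = 3.837; z_{0.2} = -0.8416, z_{0.81} = 0.8779.
σ = (3.837 − 2.929)/(0.8779 − (-0.8416)) = 0.529.
μ = 2.929 − (-0.8416)·0.529 = 3.373.
CV = √(exp(σ²)−1) = √(exp(0.2793)−1) = 0.568.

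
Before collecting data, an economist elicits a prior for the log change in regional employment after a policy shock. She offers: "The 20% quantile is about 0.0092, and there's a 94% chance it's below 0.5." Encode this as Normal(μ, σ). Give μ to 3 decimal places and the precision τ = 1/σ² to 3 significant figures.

μ = 0.182, τ = 23.8

For Normal(μ,σ), the p-quantile is μ + z_p·σ. Here z_{0.2} = -0.8416, z_{0.94} = 1.555.
So 0.0092 = μ − 0.8416σ and 0.5 = μ + 1.555σ.
Subtracting: σ = (0.5 − 0.0092)/(1.555 − (-0.8416)) = 0.205.
Then μ = 0.0092 − (-0.8416)·0.205 = 0.182.
Precision τ = 1/σ² = 1/0.2048² = 23.8.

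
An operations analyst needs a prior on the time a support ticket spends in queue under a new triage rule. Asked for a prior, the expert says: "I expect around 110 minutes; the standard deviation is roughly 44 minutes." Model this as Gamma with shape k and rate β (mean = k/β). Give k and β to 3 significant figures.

For Gamma(k, rate β): mean = k/β, variance = k/β², so CV = 1/√k.
CV = SD/mean = 44/110 = 0.4, hence k = 1/CV² = 6.25.
Then β = k/mean = 6.25/110 = 0.0568.

k ≈ 6.25, β ≈ 0.0568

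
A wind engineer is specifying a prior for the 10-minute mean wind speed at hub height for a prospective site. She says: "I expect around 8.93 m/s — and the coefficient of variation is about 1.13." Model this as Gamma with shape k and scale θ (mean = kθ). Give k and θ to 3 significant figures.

k ≈ 0.783, θ ≈ 11.4

For Gamma(k, scale θ): mean = kθ, variance = kθ², so CV = 1/√k.
CV = 1.13, hence k = 1/CV² = 0.783.
Then θ = mean/k = 8.93/0.783 = 11.4.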